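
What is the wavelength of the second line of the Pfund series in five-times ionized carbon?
129.2014 nm

The lines of a series are numbered from the longest wavelength (smallest ΔE) outward; the second line is the transition from n = n_f + 2 to n_f.
The Pfund series has all transitions ending at n_f = 5.

For C⁵⁺ (Z = 6), the second line (β-line) is the jump from n = 7 to n = 5:
E_7 = -13.6057 × 6² / 7² = -9.99602449 eV
E_5 = -13.6057 × 6² / 5² = -19.59220800 eV
ΔE = E_7 - E_5 = 9.59618351 eV

λ = hc/E = 1239.84 eV·nm / 9.59618351 eV
λ = 129.2014 nm

This is the β-line of the Pfund series in C⁵⁺.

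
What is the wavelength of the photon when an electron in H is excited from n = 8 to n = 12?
10497.77 nm

First, find the transition energy using E_n = -13.6057 / n² eV:
E_8 = -13.6057 / 8² = -0.212589063 eV
E_12 = -13.6057 / 12² = -0.094484028 eV

Photon energy: |ΔE| = |E_12 - E_8| = 0.118105035 eV

Convert to wavelength using E = hc/λ with hc = 1239.84 eV·nm:
λ = hc/E = 1239.84 eV·nm / 0.118105035 eV
λ = 10497.77 nm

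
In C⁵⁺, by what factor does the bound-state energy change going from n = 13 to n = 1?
169.000

Using E_n = -13.6057 Z² / n² eV with Z = 6:

E_1 = -13.6057 × 6² / 1² = -489.8052 / 1 = -489.805200000 eV
E_13 = -13.6057 × 6² / 13² = -489.8052 / 169 = -2.898255621 eV

The ratio is:
E_1/E_13 = (-489.805200000) / (-2.898255621)
E_1/E_13 = (-489.8052/1) / (-489.8052/169)
E_1/E_13 = 169/1
E_1/E_13 = 169.000
(Note: the Z² factors cancel in the ratio.)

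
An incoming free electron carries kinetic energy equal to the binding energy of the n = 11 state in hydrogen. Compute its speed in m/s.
1.9888e+05 m/s (or 0.066% of c)

The binding energy at n = 11 for hydrogen is:
E_11 = -13.6057/11² = -0.11244380 eV
|E_11| = 0.11244380 eV

Convert to Joules:
KE = 0.11244380 eV × (1.602177 × 10⁻¹⁹ J/eV) = 1.801549e-20 J

Using KE = ½mv²:
v = √(2·KE/m_e)
v = √(2 × 1.801549e-20 J / 9.10938 × 10⁻³¹ kg)
v = 1.9888e+05 m/s

This is approximately 0.066% the speed of light.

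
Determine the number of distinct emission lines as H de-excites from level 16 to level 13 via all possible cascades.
6

The electron can occupy levels n = 13, 14, ..., 16 during de-excitation — that is m = 16 - 13 + 1 = 4 distinct levels.

The number of distinct spectral lines equals the number of ways to choose 2 of these m levels (each pair gives one possible emission transition):

Number of lines = m(m-1)/2 = 4×3/2 = 6

These correspond to all possible transitions between the 4 levels:
16 → 15, 16 → 14, 16 → 13, 15 → 14, 15 → 13, 14 → 13

Each transition produces a photon with a unique energy (and thus wavelength). This count does not depend on Z.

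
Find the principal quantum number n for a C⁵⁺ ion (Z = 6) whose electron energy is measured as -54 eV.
n = 3

The exact energy levels follow E_n = -13.6057 Z² / n² eV with Z = 6.

The measured value (-54 eV) is reported to only 2 significant figures, so we must test candidate n values and see which one matches to that precision.

Candidate energies:
  n = 1:  E = -13.6057 × 6² / 1² = -489.80520 eV
  n = 2:  E = -13.6057 × 6² / 2² = -122.45130 eV
  n = 3:  E = -13.6057 × 6² / 3² = -54.42280 eV  ← matches
  n = 4:  E = -13.6057 × 6² / 4² = -30.61283 eV
  n = 5:  E = -13.6057 × 6² / 5² = -19.59221 eV

Checking against the measurement of -54 eV (2 sig figs), only n = 3 agrees:
E_3 = -54.42280 eV, which rounds to -54 eV ✓

Therefore n = 3.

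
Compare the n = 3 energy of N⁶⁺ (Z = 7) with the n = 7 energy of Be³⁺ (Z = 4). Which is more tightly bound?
N⁶⁺ at n = 3 (E = -74.075478 eV)

Using E_n = -13.6057 Z² / n² eV:

N⁶⁺ (Z = 7) at n = 3:
E = -13.6057 × 7² / 3² = -13.6057 × 49 / 9 = -74.075477778 eV

Be³⁺ (Z = 4) at n = 7:
E = -13.6057 × 4² / 7² = -13.6057 × 16 / 49 = -4.442677551 eV

Since -74.075477778 eV < -4.442677551 eV,
N⁶⁺ at n = 3 is more tightly bound (requires more energy to ionize).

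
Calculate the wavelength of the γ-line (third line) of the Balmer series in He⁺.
108.4839 nm

The lines of a series are numbered from the longest wavelength (smallest ΔE) outward; the third line is the transition from n = n_f + 3 to n_f.
The Balmer series has all transitions ending at n_f = 2.

For He⁺ (Z = 2), the third line (γ-line) is the jump from n = 5 to n = 2:
E_5 = -13.6057 × 2² / 5² = -2.1769120 eV
E_2 = -13.6057 × 2² / 2² = -13.6057000 eV
ΔE = E_5 - E_2 = 11.4287880 eV

λ = hc/E = 1239.84 eV·nm / 11.4287880 eV
λ = 108.4839 nm

This is the γ-line of the Balmer series in He⁺.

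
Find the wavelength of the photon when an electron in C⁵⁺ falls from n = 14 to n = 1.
2.54 nm

First, find the transition energy using E_n = -13.6057 Z² / n² eV:
E_14 = -13.6057 × 6² / 14² = -2.4990 eV
E_1 = -13.6057 × 6² / 1² = -489.8052 eV

Photon energy: |ΔE| = |E_1 - E_14| = 487.3062 eV

Convert to wavelength using E = hc/λ with hc = 1239.84 eV·nm:
λ = hc/E = 1239.84 eV·nm / 487.3062 eV
λ = 2.54 nm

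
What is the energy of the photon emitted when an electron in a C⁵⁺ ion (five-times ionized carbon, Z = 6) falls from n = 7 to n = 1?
479.8092 eV

The energy levels are E_n = -13.6057 Z² eV / n².

Energy at n = 7: E_7 = -13.6057 × 6² / 7² = -9.9960245 eV
Energy at n = 1: E_1 = -13.6057 × 6² / 1² = -489.8052000 eV

For emission (electron falling to lower state), the photon energy is:
E_photon = E_7 - E_1 = |-9.9960245 - (-489.8052000)|
E_photon = 479.8092 eV

This energy is carried away by the emitted photon.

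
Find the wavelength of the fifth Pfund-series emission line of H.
3037.550 nm

The lines of a series are numbered from the longest wavelength (smallest ΔE) outward; the fifth line is the transition from n = n_f + 5 to n_f.
The Pfund series has all transitions ending at n_f = 5.

For H, the fifth line (ε-line) is the jump from n = 10 to n = 5:
E_10 = -13.6057 / 10² = -0.136057000 eV
E_5 = -13.6057 / 5² = -0.544228000 eV
ΔE = E_10 - E_5 = 0.408171000 eV

λ = hc/E = 1239.84 eV·nm / 0.408171000 eV
λ = 3037.550 nm

This is the ε-line of the Pfund series in H.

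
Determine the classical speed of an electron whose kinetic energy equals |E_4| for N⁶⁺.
3.82846e+06 m/s (or 1.277037% of c)

The binding energy at n = 4 for N⁶⁺ is:
E_4 = -13.6057 × 7²/4² = -41.66745625 eV
|E_4| = 41.66745625 eV

Convert to Joules:
KE = 41.66745625 eV × (1.602177 × 10⁻¹⁹ J/eV) = 6.6758640e-18 J

Using KE = ½mv²:
v = √(2·KE/m_e)
v = √(2 × 6.6758640e-18 J / 9.10938 × 10⁻³¹ kg)
v = 3.82846e+06 m/s

This is approximately 1.277037% the speed of light.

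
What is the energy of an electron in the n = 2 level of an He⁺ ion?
-13.61 eV

For hydrogen-like ions, the energy levels scale with Z²:
E_n = -13.6057 Z² / n² eV

For He⁺ (Z = 2) at n = 2:
E_2 = -13.6057 × 2² / 2²
E_2 = -13.6057 × 4 / 4
E_2 = -54.4228 / 4
E_2 = -13.61 eV

The energy is 4 times more negative than hydrogen at the same n due to the stronger nuclear charge.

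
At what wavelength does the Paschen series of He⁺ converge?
205.035 nm

The series limit corresponds to the transition from n = ∞ to n = 3.
This is the highest energy (shortest wavelength) transition in the Paschen series.

E_∞ = 0 eV
E_3 = -13.6057 × 2² / 3² = -6.0469778 eV

Energy at series limit:
ΔE = E_∞ - E_3 = 0 - (-6.0469778) = 6.0469778 eV
λ = hc/E = 1239.84 eV·nm / 6.0469778 eV = 205.035 nm

This energy equals the ionization energy from the n = 3 state of He⁺.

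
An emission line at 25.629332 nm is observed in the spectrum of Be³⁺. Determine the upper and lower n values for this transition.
n = 6 → n = 2

First, find the photon energy from the wavelength (hc = 1239.84 eV·nm):
E = hc/λ = 1239.84 eV·nm / 25.629332 nm = 48.375822 eV

The energy levels of Be³⁺ satisfy E_n = -13.6057 × 4² / n² eV, so an emission n_i → n_f releases
ΔE = 13.6057 × 4² × (1/n_f² − 1/n_i²) eV.

Setting ΔE equal to the photon energy:
1/n_f² − 1/n_i² = 48.375822 / (13.6057 × 4²) = 0.22222222

Since 1/n_i² must be positive, we need 1/n_f² > 0.22222222, i.e. n_f ≤ 2. For each allowed n_f, solve n_i = (1/n_f² − 0.22222222)^(−1/2) and check whether it is a whole number:
  n_f = 1: 1/n_i² = 1.00000000 − 0.22222222 = 0.77777778 → n_i = 1.134  (not an integer) ✗
  n_f = 2: 1/n_i² = 0.25000000 − 0.22222222 = 0.02777778 → n_i = 6.000  → integer, n_i = 6 ✓

Only n_f = 2 gives an integer upper level, n_i = 6.

The transition is from n = 6 to n = 2 (emission).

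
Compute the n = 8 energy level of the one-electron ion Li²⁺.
-1.913302 eV

For hydrogen-like ions, the energy levels scale with Z²:
E_n = -13.6057 Z² / n² eV

For Li²⁺ (Z = 3) at n = 8:
E_8 = -13.6057 × 3² / 8²
E_8 = -13.6057 × 9 / 64
E_8 = -122.4513 / 64
E_8 = -1.913302 eV

The energy is 9 times more negative than hydrogen at the same n due to the stronger nuclear charge.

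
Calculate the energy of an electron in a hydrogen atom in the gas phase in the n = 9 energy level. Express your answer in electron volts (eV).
-0.167972 eV

The energy levels of a hydrogen-like atom are given by:
E_n = -13.6057 eV / n²

For n = 9:
E_9 = -13.6057 eV / 9²
E_9 = -13.6057 eV / 81
E_9 = -0.167972 eV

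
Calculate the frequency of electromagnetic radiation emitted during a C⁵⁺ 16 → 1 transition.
1.17972e+17 Hz

First, find the transition energy:
E_16 = -13.6057 × 6² / 16² = -1.9133016 eV
E_1 = -13.6057 × 6² / 1² = -489.8052000 eV
|ΔE| = |E_1 - E_16| = 487.8918984 eV

Convert to Joules: E = 487.8918984 eV × (1.602177 × 10⁻¹⁹ J/eV) = 7.8168918e-17 J

Using E = hf:
f = E/h = 7.8168918e-17 J / (6.62607 × 10⁻³⁴ J·s)
f = 1.17972e+17 Hz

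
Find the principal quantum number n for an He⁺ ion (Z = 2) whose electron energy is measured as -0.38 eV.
n = 12

The exact energy levels follow E_n = -13.6057 Z² / n² eV with Z = 2.

The measured value (-0.38 eV) is reported to only 2 significant figures, so we must test candidate n values and see which one matches to that precision.

Candidate energies:
  n = 10:  E = -13.6057 × 2² / 10² = -0.54423 eV
  n = 11:  E = -13.6057 × 2² / 11² = -0.44978 eV
  n = 12:  E = -13.6057 × 2² / 12² = -0.37794 eV  ← matches
  n = 13:  E = -13.6057 × 2² / 13² = -0.32203 eV
  n = 14:  E = -13.6057 × 2² / 14² = -0.27767 eV

Checking against the measurement of -0.38 eV (2 sig figs), only n = 12 agrees:
E_12 = -0.37794 eV, which rounds to -0.38 eV ✓

Therefore n = 12.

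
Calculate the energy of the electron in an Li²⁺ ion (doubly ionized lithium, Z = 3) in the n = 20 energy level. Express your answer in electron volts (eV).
-0.3061 eV

The energy levels of a hydrogen-like atom are given by:
E_n = -13.6057 Z² / n² eV  (with Z = 3 for Li²⁺)

For n = 20:
E_20 = -13.6057 × 3² / 20²
E_20 = -13.6057 × 9 / 400
E_20 = -0.3061 eV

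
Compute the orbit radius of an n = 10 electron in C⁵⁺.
0.881962 nm (or 8.819620 Å)

The Bohr radius formula is:
r_n = n² a₀ / Z

where a₀ = 0.052917721 nm is the Bohr radius.

For C⁵⁺ (Z = 6) at n = 10:
r_10 = 10² × 0.052917721 nm / 6
r_10 = 100 × 0.052917721 nm / 6
r_10 = 5.2917721 nm / 6
r_10 = 0.881962 nm

The electron orbits at approximately 0.881962 nm from the nucleus.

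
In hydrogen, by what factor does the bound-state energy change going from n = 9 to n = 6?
2.250000

Using E_n = -13.6057 Z² / n² eV with Z = 1:

E_6 = -13.6057 / 6² = -13.6057 / 36 = -0.377936111111 eV
E_9 = -13.6057 / 9² = -13.6057 / 81 = -0.167971604938 eV

The ratio is:
E_6/E_9 = (-0.377936111111) / (-0.167971604938)
E_6/E_9 = (-13.6057/36) / (-13.6057/81)
E_6/E_9 = 81/36
E_6/E_9 = 2.250000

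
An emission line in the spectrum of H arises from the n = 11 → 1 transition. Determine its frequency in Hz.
3.26266e+15 Hz

First, find the transition energy:
E_11 = -13.6057 / 11² = -0.1124438 eV
E_1 = -13.6057 / 1² = -13.6057000 eV
|ΔE| = |E_1 - E_11| = 13.4932562 eV

Convert to Joules: E = 13.4932562 eV × (1.602177 × 10⁻¹⁹ J/eV) = 2.1618585e-18 J

Using E = hf:
f = E/h = 2.1618585e-18 J / (6.62607 × 10⁻³⁴ J·s)
f = 3.26266e+15 Hz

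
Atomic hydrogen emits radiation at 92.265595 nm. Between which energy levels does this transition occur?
n = 9 → n = 1

First, find the photon energy from the wavelength (hc = 1239.84 eV·nm):
E = hc/λ = 1239.84 eV·nm / 92.265595 nm = 13.437728 eV

The energy levels of hydrogen satisfy E_n = -13.6057 / n² eV, so an emission n_i → n_f releases
ΔE = 13.6057 × (1/n_f² − 1/n_i²) eV.

Setting ΔE equal to the photon energy:
1/n_f² − 1/n_i² = 13.437728 / 13.6057 = 0.98765429

Since 1/n_i² must be positive, we need 1/n_f² > 0.98765429, i.e. n_f ≤ 1. For each allowed n_f, solve n_i = (1/n_f² − 0.98765429)^(−1/2) and check whether it is a whole number:
  n_f = 1: 1/n_i² = 1.00000000 − 0.98765429 = 0.01234571 → n_i = 9.000  → integer, n_i = 9 ✓

Only n_f = 1 gives an integer upper level, n_i = 9.

The transition is from n = 9 to n = 1 (emission).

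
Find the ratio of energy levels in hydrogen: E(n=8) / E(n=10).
1.5625

Using E_n = -13.6057 Z² / n² eV with Z = 1:

E_8 = -13.6057 / 8² = -13.6057 / 64 = -0.212589063 eV
E_10 = -13.6057 / 10² = -13.6057 / 100 = -0.136057000 eV

The ratio is:
E_8/E_10 = (-0.212589063) / (-0.136057000)
E_8/E_10 = (-13.6057/64) / (-13.6057/100)
E_8/E_10 = 100/64
E_8/E_10 = 1.5625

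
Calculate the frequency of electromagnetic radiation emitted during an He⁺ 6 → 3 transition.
1.10e+15 Hz

First, find the transition energy:
E_6 = -13.6057 × 2² / 6² = -1.51174 eV
E_3 = -13.6057 × 2² / 3² = -6.04698 eV
|ΔE| = |E_3 - E_6| = 4.53524 eV

Convert to Joules: E = 4.53524 eV × (1.602177 × 10⁻¹⁹ J/eV) = 7.2663e-19 J

Using E = hf:
f = E/h = 7.2663e-19 J / (6.62607 × 10⁻³⁴ J·s)
f = 1.10e+15 Hz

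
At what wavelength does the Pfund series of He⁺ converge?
569.5407 nm

The series limit corresponds to the transition from n = ∞ to n = 5.
This is the highest energy (shortest wavelength) transition in the Pfund series.

E_∞ = 0 eV
E_5 = -13.6057 × 2² / 5² = -2.17691200 eV

Energy at series limit:
ΔE = E_∞ - E_5 = 0 - (-2.17691200) = 2.17691200 eV
λ = hc/E = 1239.84 eV·nm / 2.17691200 eV = 569.5407 nm

This energy equals the ionization energy from the n = 5 state of He⁺.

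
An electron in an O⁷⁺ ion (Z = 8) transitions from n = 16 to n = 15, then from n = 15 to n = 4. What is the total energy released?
51.021 eV

The energy levels of O⁷⁺ are E_n = -13.6057 × 8² / n² eV.

First transition (16 → 15):
ΔE₁ = |E_15 - E_16|
ΔE₁ = |-3.870065778 - (-3.401425000)| = 0.468641 eV

Second transition (15 → 4):
ΔE₂ = |E_4 - E_15|
ΔE₂ = |-54.422800000 - (-3.870065778)| = 50.552734 eV

Total energy released:
E_total = ΔE₁ + ΔE₂ = 0.468641 + 50.552734 = 51.021 eV

Note: This equals the direct transition 16 → 4: 51.021 eV ✓
Energy is conserved regardless of the path taken.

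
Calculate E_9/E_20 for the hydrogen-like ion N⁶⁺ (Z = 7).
4.94

Using E_n = -13.6057 Z² / n² eV with Z = 7:

E_9 = -13.6057 × 7² / 9² = -666.6793 / 81 = -8.23060864 eV
E_20 = -13.6057 × 7² / 20² = -666.6793 / 400 = -1.66669825 eV

The ratio is:
E_9/E_20 = (-8.23060864) / (-1.66669825)
E_9/E_20 = (-666.6793/81) / (-666.6793/400)
E_9/E_20 = 400/81
E_9/E_20 = 4.94
(Note: the Z² factors cancel in the ratio.)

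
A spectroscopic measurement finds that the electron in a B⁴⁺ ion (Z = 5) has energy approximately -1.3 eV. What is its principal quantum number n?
n = 16

The exact energy levels follow E_n = -13.6057 Z² / n² eV with Z = 5.

The measured value (-1.3 eV) is reported to only 2 significant figures, so we must test candidate n values and see which one matches to that precision.

Candidate energies:
  n = 14:  E = -13.6057 × 5² / 14² = -1.735421 eV
  n = 15:  E = -13.6057 × 5² / 15² = -1.511744 eV
  n = 16:  E = -13.6057 × 5² / 16² = -1.328682 eV  ← matches
  n = 17:  E = -13.6057 × 5² / 17² = -1.176964 eV
  n = 18:  E = -13.6057 × 5² / 18² = -1.049823 eV

Checking against the measurement of -1.3 eV (2 sig figs), only n = 16 agrees:
E_16 = -1.328682 eV, which rounds to -1.3 eV ✓

Therefore n = 16.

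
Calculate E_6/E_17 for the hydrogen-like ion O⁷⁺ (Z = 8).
8.0278

Using E_n = -13.6057 Z² / n² eV with Z = 8:

E_6 = -13.6057 × 8² / 6² = -870.7648 / 36 = -24.1879111111 eV
E_17 = -13.6057 × 8² / 17² = -870.7648 / 289 = -3.0130269896 eV

The ratio is:
E_6/E_17 = (-24.1879111111) / (-3.0130269896)
E_6/E_17 = (-870.7648/36) / (-870.7648/289)
E_6/E_17 = 289/36
E_6/E_17 = 8.0278
(Note: the Z² factors cancel in the ratio.)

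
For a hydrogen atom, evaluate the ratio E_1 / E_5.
25.0000

Using E_n = -13.6057 Z² / n² eV with Z = 1:

E_1 = -13.6057 / 1² = -13.6057 / 1 = -13.6057000000 eV
E_5 = -13.6057 / 5² = -13.6057 / 25 = -0.5442280000 eV

The ratio is:
E_1/E_5 = (-13.6057000000) / (-0.5442280000)
E_1/E_5 = (-13.6057/1) / (-13.6057/25)
E_1/E_5 = 25/1
E_1/E_5 = 25.0000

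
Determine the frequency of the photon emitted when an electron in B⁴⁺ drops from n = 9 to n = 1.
8.12e+16 Hz

First, find the transition energy:
E_9 = -13.6057 × 5² / 9² = -4.1993 eV
E_1 = -13.6057 × 5² / 1² = -340.1425 eV
|ΔE| = |E_1 - E_9| = 335.9432 eV

Convert to Joules: E = 335.9432 eV × (1.602177 × 10⁻¹⁹ J/eV) = 5.3824e-17 J

Using E = hf:
f = E/h = 5.3824e-17 J / (6.62607 × 10⁻³⁴ J·s)
f = 8.12e+16 Hz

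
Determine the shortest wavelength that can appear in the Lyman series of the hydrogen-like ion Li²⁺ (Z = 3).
10.125 nm

The series limit corresponds to the transition from n = ∞ to n = 1.
This is the highest energy (shortest wavelength) transition in the Lyman series.

E_∞ = 0 eV
E_1 = -13.6057 × 3² / 1² = -122.45130 eV

Energy at series limit:
ΔE = E_∞ - E_1 = 0 - (-122.45130) = 122.45130 eV
λ = hc/E = 1239.84 eV·nm / 122.45130 eV = 10.125 nm

This energy equals the ionization energy from the n = 1 state of Li²⁺.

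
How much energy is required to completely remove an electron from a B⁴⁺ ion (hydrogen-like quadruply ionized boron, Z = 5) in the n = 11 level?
2.81110 eV

The ionization energy is the energy needed to remove the electron completely (n → ∞).

For a hydrogen-like ion with Z = 5, E_n = -13.6057 Z² / n² eV.

At n = 11: E_11 = -13.6057 × 5² / 11² = -2.81109504 eV
At n = ∞: E_∞ = 0 eV

Ionization energy = E_∞ - E_11 = 0 - (-2.81109504) = 2.81109504 eV
Ionization energy ≈ 2.81110 eV

This is also called the binding energy of the electron in state n = 11.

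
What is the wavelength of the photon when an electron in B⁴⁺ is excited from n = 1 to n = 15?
3.661 nm

First, find the transition energy using E_n = -13.6057 Z² / n² eV:
E_1 = -13.6057 × 5² / 1² = -340.14250 eV
E_15 = -13.6057 × 5² / 15² = -1.51174 eV

Photon energy: |ΔE| = |E_15 - E_1| = 338.63076 eV

Convert to wavelength using E = hc/λ with hc = 1239.84 eV·nm:
λ = hc/E = 1239.84 eV·nm / 338.63076 eV
λ = 3.661 nm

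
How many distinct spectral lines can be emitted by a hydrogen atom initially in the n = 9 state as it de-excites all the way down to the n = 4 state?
15

The electron can occupy levels n = 4, 5, ..., 9 during de-excitation — that is m = 9 - 4 + 1 = 6 distinct levels.

The number of distinct spectral lines equals the number of ways to choose 2 of these m levels (each pair gives one possible emission transition):

Number of lines = m(m-1)/2 = 6×5/2 = 15

These correspond to all possible transitions between the 6 levels:
9 → 8, 9 → 7, 9 → 6, 9 → 5, 9 → 4, 8 → 7, 8 → 6, 8 → 5...

Each transition produces a photon with a unique energy (and thus wavelength). This count does not depend on Z.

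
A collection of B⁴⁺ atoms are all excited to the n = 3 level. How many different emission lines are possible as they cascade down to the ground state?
3

The electron can occupy levels n = 1, 2, ..., 3 during de-excitation — that is m = 3 - 1 + 1 = 3 distinct levels.

The number of distinct spectral lines equals the number of ways to choose 2 of these m levels (each pair gives one possible emission transition):

Number of lines = m(m-1)/2 = 3×2/2 = 3

These correspond to all possible transitions between the 3 levels:
3 → 2, 3 → 1, 2 → 1

Each transition produces a photon with a unique energy (and thus wavelength). This count does not depend on Z.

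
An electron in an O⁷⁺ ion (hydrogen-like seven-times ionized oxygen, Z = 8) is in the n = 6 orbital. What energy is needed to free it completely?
24.1879 eV

The ionization energy is the energy needed to remove the electron completely (n → ∞).

For a hydrogen-like ion with Z = 8, E_n = -13.6057 Z² / n² eV.

At n = 6: E_6 = -13.6057 × 8² / 6² = -24.1879111 eV
At n = ∞: E_∞ = 0 eV

Ionization energy = E_∞ - E_6 = 0 - (-24.1879111) = 24.1879111 eV
Ionization energy ≈ 24.1879 eV

This is also called the binding energy of the electron in state n = 6.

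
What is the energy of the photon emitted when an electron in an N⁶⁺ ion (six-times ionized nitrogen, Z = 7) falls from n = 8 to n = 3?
63.659 eV

The energy levels are E_n = -13.6057 Z² eV / n².

Energy at n = 8: E_8 = -13.6057 × 7² / 8² = -10.416864 eV
Energy at n = 3: E_3 = -13.6057 × 7² / 3² = -74.075478 eV

For emission (electron falling to lower state), the photon energy is:
E_photon = E_8 - E_3 = |-10.416864 - (-74.075478)|
E_photon = 63.659 eV

This energy is carried away by the emitted photon.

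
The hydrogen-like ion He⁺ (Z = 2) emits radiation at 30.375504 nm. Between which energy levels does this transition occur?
n = 2 → n = 1

First, find the photon energy from the wavelength (hc = 1239.84 eV·nm):
E = hc/λ = 1239.84 eV·nm / 30.375504 nm = 40.817101 eV

The energy levels of He⁺ satisfy E_n = -13.6057 × 2² / n² eV, so an emission n_i → n_f releases
ΔE = 13.6057 × 2² × (1/n_f² − 1/n_i²) eV.

Setting ΔE equal to the photon energy:
1/n_f² − 1/n_i² = 40.817101 / (13.6057 × 2²) = 0.75000002

Since 1/n_i² must be positive, we need 1/n_f² > 0.75000002, i.e. n_f ≤ 1. For each allowed n_f, solve n_i = (1/n_f² − 0.75000002)^(−1/2) and check whether it is a whole number:
  n_f = 1: 1/n_i² = 1.00000000 − 0.75000002 = 0.24999998 → n_i = 2.000  → integer, n_i = 2 ✓

Only n_f = 1 gives an integer upper level, n_i = 2.

The transition is from n = 2 to n = 1 (emission).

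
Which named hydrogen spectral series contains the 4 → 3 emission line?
Paschen series

The spectral series in hydrogen are named based on the final (lower) energy level:
- Lyman series: n_final = 1 (ultraviolet)
- Balmer series: n_final = 2 (visible/near-UV)
- Paschen series: n_final = 3 (infrared)
- Brackett series: n_final = 4 (infrared)
- Pfund series: n_final = 5 (far infrared)

Since this transition ends at n = 3, it belongs to the Paschen series.

For reference, this 4 → 3 line has photon energy
ΔE = 13.6057 eV × (1/3² - 1/4²) = 0.6613881944 eV,
corresponding to wavelength λ = hc/ΔE = 1239.84 eV·nm / 0.6613881944 eV = 1874.6026 nm in the infrared region.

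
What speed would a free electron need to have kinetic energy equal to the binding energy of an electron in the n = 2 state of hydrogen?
1.0938e+06 m/s (or 0.365% of c)

The binding energy at n = 2 for hydrogen is:
E_2 = -13.6057/2² = -3.4014250 eV
|E_2| = 3.4014250 eV

Convert to Joules:
KE = 3.4014250 eV × (1.602177 × 10⁻¹⁹ J/eV) = 5.449685e-19 J

Using KE = ½mv²:
v = √(2·KE/m_e)
v = √(2 × 5.449685e-19 J / 9.10938 × 10⁻³¹ kg)
v = 1.0938e+06 m/s

This is approximately 0.365% the speed of light.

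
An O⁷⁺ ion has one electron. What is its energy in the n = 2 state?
-217.691 eV

For hydrogen-like ions, the energy levels scale with Z²:
E_n = -13.6057 Z² / n² eV

For O⁷⁺ (Z = 8) at n = 2:
E_2 = -13.6057 × 8² / 2²
E_2 = -13.6057 × 64 / 4
E_2 = -870.7648 / 4
E_2 = -217.691 eV

The energy is 64 times more negative than hydrogen at the same n due to the stronger nuclear charge.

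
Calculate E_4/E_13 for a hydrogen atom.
10.56250

Using E_n = -13.6057 Z² / n² eV with Z = 1:

E_4 = -13.6057 / 4² = -13.6057 / 16 = -0.85035625000 eV
E_13 = -13.6057 / 13² = -13.6057 / 169 = -0.08050710059 eV

The ratio is:
E_4/E_13 = (-0.85035625000) / (-0.08050710059)
E_4/E_13 = (-13.6057/16) / (-13.6057/169)
E_4/E_13 = 169/16
E_4/E_13 = 10.56250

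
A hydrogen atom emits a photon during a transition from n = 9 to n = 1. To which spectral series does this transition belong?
Lyman series

The spectral series in hydrogen are named based on the final (lower) energy level:
- Lyman series: n_final = 1 (ultraviolet)
- Balmer series: n_final = 2 (visible/near-UV)
- Paschen series: n_final = 3 (infrared)
- Brackett series: n_final = 4 (infrared)
- Pfund series: n_final = 5 (far infrared)

Since this transition ends at n = 1, it belongs to the Lyman series.

For reference, this 9 → 1 line has photon energy
ΔE = 13.6057 eV × (1/1² - 1/9²) = 13.4377 eV,
corresponding to wavelength λ = hc/ΔE = 1239.84 eV·nm / 13.4377 eV = 92.27 nm in the ultraviolet region.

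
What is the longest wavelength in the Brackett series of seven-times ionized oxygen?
63.282301 nm

The longest wavelength corresponds to the smallest energy transition in the series.
The Brackett series has all transitions ending at n_f = 4.

For O⁷⁺ (Z = 8), the first line (α-line) is the jump from n = 5 to n = 4:
E_5 = -13.6057 × 8² / 5² = -34.83059200 eV
E_4 = -13.6057 × 8² / 4² = -54.42280000 eV
ΔE = E_5 - E_4 = 19.59220800 eV

λ = hc/E = 1239.84 eV·nm / 19.59220800 eV
λ = 63.282301 nm

This is the α-line of the Brackett series in O⁷⁺.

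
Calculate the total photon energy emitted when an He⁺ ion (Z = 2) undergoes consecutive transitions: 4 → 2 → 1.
51.021375 eV

The energy levels of He⁺ are E_n = -13.6057 × 2² / n² eV.

First transition (4 → 2):
ΔE₁ = |E_2 - E_4|
ΔE₁ = |-13.605700000000 - (-3.401425000000)| = 10.204275000 eV

Second transition (2 → 1):
ΔE₂ = |E_1 - E_2|
ΔE₂ = |-54.422800000000 - (-13.605700000000)| = 40.817100000 eV

Total energy released:
E_total = ΔE₁ + ΔE₂ = 10.204275000 + 40.817100000 = 51.021375 eV

Note: This equals the direct transition 4 → 1: 51.021375 eV ✓
Energy is conserved regardless of the path taken.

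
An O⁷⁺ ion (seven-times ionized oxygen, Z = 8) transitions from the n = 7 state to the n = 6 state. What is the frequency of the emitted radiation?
1.5517e+15 Hz

First, find the transition energy:
E_7 = -13.6057 × 8² / 7² = -17.77071020 eV
E_6 = -13.6057 × 8² / 6² = -24.18791111 eV
|ΔE| = |E_6 - E_7| = 6.41720091 eV

Convert to Joules: E = 6.41720091 eV × (1.602177 × 10⁻¹⁹ J/eV) = 1.028149e-18 J

Using E = hf:
f = E/h = 1.028149e-18 J / (6.62607 × 10⁻³⁴ J·s)
f = 1.5517e+15 Hz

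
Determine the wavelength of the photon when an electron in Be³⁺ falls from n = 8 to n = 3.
59.64645 nm

First, find the transition energy using E_n = -13.6057 Z² / n² eV:
E_8 = -13.6057 × 4² / 8² = -3.4014250 eV
E_3 = -13.6057 × 4² / 3² = -24.1879111 eV

Photon energy: |ΔE| = |E_3 - E_8| = 20.7864861 eV

Convert to wavelength using E = hc/λ with hc = 1239.84 eV·nm:
λ = hc/E = 1239.84 eV·nm / 20.7864861 eV
λ = 59.64645 nm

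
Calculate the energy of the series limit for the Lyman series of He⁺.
54.42 eV

The series limit corresponds to the transition from n = ∞ to n = 1.
This is the highest energy (shortest wavelength) transition in the Lyman series.

E_∞ = 0 eV
E_1 = -13.6057 × 2² / 1² = -54.42 eV

Energy at series limit:
ΔE = E_∞ - E_1 = 0 - (-54.42) = 54.42 eV

This energy equals the ionization energy from the n = 1 state of He⁺.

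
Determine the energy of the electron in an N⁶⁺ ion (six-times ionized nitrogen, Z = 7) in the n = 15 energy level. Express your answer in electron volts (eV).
-2.9630 eV

The energy levels of a hydrogen-like atom are given by:
E_n = -13.6057 Z² / n² eV  (with Z = 7 for N⁶⁺)

For n = 15:
E_15 = -13.6057 × 7² / 15²
E_15 = -13.6057 × 49 / 225
E_15 = -2.9630 eV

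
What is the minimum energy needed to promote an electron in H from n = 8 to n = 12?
0.118105 eV

The energy levels of a hydrogen-like atom are E_n = -13.6057 eV / n².

Energy at n = 8: E_8 = -13.6057 / 8² = -0.212589063 eV
Energy at n = 12: E_12 = -13.6057 / 12² = -0.094484028 eV

The excitation energy is the difference:
ΔE = E_12 - E_8
ΔE = -0.094484028 - (-0.212589063)
ΔE = 0.118105 eV

Since this is positive, energy must be absorbed (photon absorption).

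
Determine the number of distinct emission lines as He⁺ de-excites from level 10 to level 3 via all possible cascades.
28

The electron can occupy levels n = 3, 4, ..., 10 during de-excitation — that is m = 10 - 3 + 1 = 8 distinct levels.

The number of distinct spectral lines equals the number of ways to choose 2 of these m levels (each pair gives one possible emission transition):

Number of lines = m(m-1)/2 = 8×7/2 = 28

These correspond to all possible transitions between the 8 levels:
10 → 9, 10 → 8, 10 → 7, 10 → 6, 10 → 5, 10 → 4, 10 → 3, 9 → 8...

Each transition produces a photon with a unique energy (and thus wavelength). This count does not depend on Z.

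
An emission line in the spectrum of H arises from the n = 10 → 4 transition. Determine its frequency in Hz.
1.7272e+14 Hz

First, find the transition energy:
E_10 = -13.6057 / 10² = -0.13605700 eV
E_4 = -13.6057 / 4² = -0.85035625 eV
|ΔE| = |E_4 - E_10| = 0.71429925 eV

Convert to Joules: E = 0.71429925 eV × (1.602177 × 10⁻¹⁹ J/eV) = 1.144434e-19 J

Using E = hf:
f = E/h = 1.144434e-19 J / (6.62607 × 10⁻³⁴ J·s)
f = 1.7272e+14 Hz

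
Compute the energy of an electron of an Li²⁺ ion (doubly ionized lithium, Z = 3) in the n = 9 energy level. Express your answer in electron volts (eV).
-1.51174 eV

The energy levels of a hydrogen-like atom are given by:
E_n = -13.6057 Z² / n² eV  (with Z = 3 for Li²⁺)

For n = 9:
E_9 = -13.6057 × 3² / 9²
E_9 = -13.6057 × 9 / 81
E_9 = -1.51174 eV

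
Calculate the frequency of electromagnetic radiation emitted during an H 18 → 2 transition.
8.1231e+14 Hz

First, find the transition energy:
E_18 = -13.6057 / 18² = -0.0419929 eV
E_2 = -13.6057 / 2² = -3.4014250 eV
|ΔE| = |E_2 - E_18| = 3.3594321 eV

Convert to Joules: E = 3.3594321 eV × (1.602177 × 10⁻¹⁹ J/eV) = 5.382405e-19 J

Using E = hf:
f = E/h = 5.382405e-19 J / (6.62607 × 10⁻³⁴ J·s)
f = 8.1231e+14 Hz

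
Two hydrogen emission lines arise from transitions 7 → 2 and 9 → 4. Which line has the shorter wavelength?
7 → 2

Calculate the energy for each transition:

Transition 7 → 2:
ΔE₁ = |E_2 - E_7| = |-13.6057/2² - (-13.6057/7²)|
ΔE₁ = |-3.40142500000 - (-0.27766734694)| = 3.12375765 eV

Transition 9 → 4:
ΔE₂ = |E_4 - E_9| = |-13.6057/4² - (-13.6057/9²)|
ΔE₂ = |-0.85035625000 - (-0.16797160494)| = 0.68238465 eV

Since 3.12375765 eV > 0.68238465 eV, the transition 7 → 2 emits the more energetic photon.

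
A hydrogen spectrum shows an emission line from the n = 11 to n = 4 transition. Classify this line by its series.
Brackett series

The spectral series in hydrogen are named based on the final (lower) energy level:
- Lyman series: n_final = 1 (ultraviolet)
- Balmer series: n_final = 2 (visible/near-UV)
- Paschen series: n_final = 3 (infrared)
- Brackett series: n_final = 4 (infrared)
- Pfund series: n_final = 5 (far infrared)

Since this transition ends at n = 4, it belongs to the Brackett series.

For reference, this 11 → 4 line has photon energy
ΔE = 13.6057 eV × (1/4² - 1/11²) = 0.7379124483 eV,
corresponding to wavelength λ = hc/ΔE = 1239.84 eV·nm / 0.7379124483 eV = 1680.1993 nm in the infrared region.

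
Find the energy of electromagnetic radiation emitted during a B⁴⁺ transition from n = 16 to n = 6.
8.120 eV

The energy levels are E_n = -13.6057 Z² eV / n².

Energy at n = 16: E_16 = -13.6057 × 5² / 16² = -1.328682 eV
Energy at n = 6: E_6 = -13.6057 × 5² / 6² = -9.448403 eV

For emission (electron falling to lower state), the photon energy is:
E_photon = E_16 - E_6 = |-1.328682 - (-9.448403)|
E_photon = 8.120 eV

This energy is carried away by the emitted photon.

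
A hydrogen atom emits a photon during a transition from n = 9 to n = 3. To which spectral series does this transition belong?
Paschen series

The spectral series in hydrogen are named based on the final (lower) energy level:
- Lyman series: n_final = 1 (ultraviolet)
- Balmer series: n_final = 2 (visible/near-UV)
- Paschen series: n_final = 3 (infrared)
- Brackett series: n_final = 4 (infrared)
- Pfund series: n_final = 5 (far infrared)

Since this transition ends at n = 3, it belongs to the Paschen series.

For reference, this 9 → 3 line has photon energy
ΔE = 13.6057 eV × (1/3² - 1/9²) = 1.343773 eV,
corresponding to wavelength λ = hc/ΔE = 1239.84 eV·nm / 1.343773 eV = 922.66 nm in the infrared region.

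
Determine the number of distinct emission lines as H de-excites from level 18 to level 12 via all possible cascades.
21

The electron can occupy levels n = 12, 13, ..., 18 during de-excitation — that is m = 18 - 12 + 1 = 7 distinct levels.

The number of distinct spectral lines equals the number of ways to choose 2 of these m levels (each pair gives one possible emission transition):

Number of lines = m(m-1)/2 = 7×6/2 = 21

These correspond to all possible transitions between the 7 levels:
18 → 17, 18 → 16, 18 → 15, 18 → 14, 18 → 13, 18 → 12, 17 → 16, 17 → 15...

Each transition produces a photon with a unique energy (and thus wavelength). This count does not depend on Z.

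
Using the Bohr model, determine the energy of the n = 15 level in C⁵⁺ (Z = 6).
-2.177 eV

For hydrogen-like ions, the energy levels scale with Z²:
E_n = -13.6057 Z² / n² eV

For C⁵⁺ (Z = 6) at n = 15:
E_15 = -13.6057 × 6² / 15²
E_15 = -13.6057 × 36 / 225
E_15 = -489.8052 / 225
E_15 = -2.177 eV

The energy is 36 times more negative than hydrogen at the same n due to the stronger nuclear charge.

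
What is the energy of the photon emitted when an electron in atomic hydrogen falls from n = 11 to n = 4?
0.73791 eV

The energy levels are E_n = -13.6057 eV / n².

Energy at n = 11: E_11 = -13.6057 / 11² = -0.11244380 eV
Energy at n = 4: E_4 = -13.6057 / 4² = -0.85035625 eV

For emission (electron falling to lower state), the photon energy is:
E_photon = E_11 - E_4 = |-0.11244380 - (-0.85035625)|
E_photon = 0.73791 eV

This energy is carried away by the emitted photon.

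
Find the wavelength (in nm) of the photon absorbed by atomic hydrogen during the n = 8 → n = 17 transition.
7491.00439 nm

First, find the transition energy using E_n = -13.6057 / n² eV:
E_8 = -13.6057 / 8² = -0.21258906250 eV
E_17 = -13.6057 / 17² = -0.04707854671 eV

Photon energy: |ΔE| = |E_17 - E_8| = 0.16551051579 eV

Convert to wavelength using E = hc/λ with hc = 1239.84 eV·nm:
λ = hc/E = 1239.84 eV·nm / 0.16551051579 eV
λ = 7491.00439 nm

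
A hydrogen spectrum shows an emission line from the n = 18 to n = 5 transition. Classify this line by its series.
Pfund series

The spectral series in hydrogen are named based on the final (lower) energy level:
- Lyman series: n_final = 1 (ultraviolet)
- Balmer series: n_final = 2 (visible/near-UV)
- Paschen series: n_final = 3 (infrared)
- Brackett series: n_final = 4 (infrared)
- Pfund series: n_final = 5 (far infrared)

Since this transition ends at n = 5, it belongs to the Pfund series.

For reference, this 18 → 5 line has photon energy
ΔE = 13.6057 eV × (1/5² - 1/18²) = 0.50223509877 eV,
corresponding to wavelength λ = hc/ΔE = 1239.84 eV·nm / 0.50223509877 eV = 2468.64467 nm in the far infrared region.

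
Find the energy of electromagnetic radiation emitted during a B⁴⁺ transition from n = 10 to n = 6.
6.05 eV

The energy levels are E_n = -13.6057 Z² eV / n².

Energy at n = 10: E_10 = -13.6057 × 5² / 10² = -3.40143 eV
Energy at n = 6: E_6 = -13.6057 × 5² / 6² = -9.44840 eV

For emission (electron falling to lower state), the photon energy is:
E_photon = E_10 - E_6 = |-3.40143 - (-9.44840)|
E_photon = 6.05 eV

This energy is carried away by the emitted photon.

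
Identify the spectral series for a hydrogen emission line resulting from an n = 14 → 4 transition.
Brackett series

The spectral series in hydrogen are named based on the final (lower) energy level:
- Lyman series: n_final = 1 (ultraviolet)
- Balmer series: n_final = 2 (visible/near-UV)
- Paschen series: n_final = 3 (infrared)
- Brackett series: n_final = 4 (infrared)
- Pfund series: n_final = 5 (far infrared)

Since this transition ends at n = 4, it belongs to the Brackett series.

For reference, this 14 → 4 line has photon energy
ΔE = 13.6057 eV × (1/4² - 1/14²) = 0.78093941327 eV,
corresponding to wavelength λ = hc/ΔE = 1239.84 eV·nm / 0.78093941327 eV = 1587.62636 nm in the infrared region.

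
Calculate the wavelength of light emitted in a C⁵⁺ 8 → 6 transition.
208.289 nm

First, find the transition energy using E_n = -13.6057 Z² / n² eV:
E_8 = -13.6057 × 6² / 8² = -7.6532063 eV
E_6 = -13.6057 × 6² / 6² = -13.6057000 eV

Photon energy: |ΔE| = |E_6 - E_8| = 5.9524937 eV

Convert to wavelength using E = hc/λ with hc = 1239.84 eV·nm:
λ = hc/E = 1239.84 eV·nm / 5.9524937 eV
λ = 208.289 nm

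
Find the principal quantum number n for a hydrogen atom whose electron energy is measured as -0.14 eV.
n = 10

The exact energy levels follow E_n = -13.6057 eV / n².

The measured value (-0.14 eV) is reported to only 2 significant figures, so we must test candidate n values and see which one matches to that precision.

Candidate energies:
  n = 8:  E = -13.6057/8² = -0.21259 eV
  n = 9:  E = -13.6057/9² = -0.16797 eV
  n = 10:  E = -13.6057/10² = -0.13606 eV  ← matches
  n = 11:  E = -13.6057/11² = -0.11244 eV
  n = 12:  E = -13.6057/12² = -0.09448 eV

Checking against the measurement of -0.14 eV (2 sig figs), only n = 10 agrees:
E_10 = -0.13606 eV, which rounds to -0.14 eV ✓

Therefore n = 10.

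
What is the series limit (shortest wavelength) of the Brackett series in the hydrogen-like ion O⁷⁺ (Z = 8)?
22.78 nm

The series limit corresponds to the transition from n = ∞ to n = 4.
This is the highest energy (shortest wavelength) transition in the Brackett series.

E_∞ = 0 eV
E_4 = -13.6057 × 8² / 4² = -54.4228 eV

Energy at series limit:
ΔE = E_∞ - E_4 = 0 - (-54.4228) = 54.4228 eV
λ = hc/E = 1239.84 eV·nm / 54.4228 eV = 22.78 nm

This energy equals the ionization energy from the n = 4 state of O⁷⁺.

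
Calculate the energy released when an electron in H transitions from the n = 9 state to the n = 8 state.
0.0446 eV

The energy levels are E_n = -13.6057 eV / n².

Energy at n = 9: E_9 = -13.6057 / 9² = -0.1679716 eV
Energy at n = 8: E_8 = -13.6057 / 8² = -0.2125891 eV

For emission (electron falling to lower state), the photon energy is:
E_photon = E_9 - E_8 = |-0.1679716 - (-0.2125891)|
E_photon = 0.0446 eV

This energy is carried away by the emitted photon.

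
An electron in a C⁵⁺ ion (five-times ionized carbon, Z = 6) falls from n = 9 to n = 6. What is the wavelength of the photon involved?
164.02772 nm

First, find the transition energy using E_n = -13.6057 Z² / n² eV:
E_9 = -13.6057 × 6² / 9² = -6.046977778 eV
E_6 = -13.6057 × 6² / 6² = -13.605700000 eV

Photon energy: |ΔE| = |E_6 - E_9| = 7.558722222 eV

Convert to wavelength using E = hc/λ with hc = 1239.84 eV·nm:
λ = hc/E = 1239.84 eV·nm / 7.558722222 eV
λ = 164.02772 nm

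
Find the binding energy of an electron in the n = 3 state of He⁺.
6.05 eV

The ionization energy is the energy needed to remove the electron completely (n → ∞).

For a hydrogen-like ion with Z = 2, E_n = -13.6057 Z² / n² eV.

At n = 3: E_3 = -13.6057 × 2² / 3² = -6.04698 eV
At n = ∞: E_∞ = 0 eV

Ionization energy = E_∞ - E_3 = 0 - (-6.04698) = 6.04698 eV
Ionization energy ≈ 6.05 eV

This is also called the binding energy of the electron in state n = 3.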